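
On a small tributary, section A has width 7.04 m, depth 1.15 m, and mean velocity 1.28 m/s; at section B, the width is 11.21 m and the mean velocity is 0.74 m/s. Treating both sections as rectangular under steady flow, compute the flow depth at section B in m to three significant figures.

1.25 m

Q = A₁V₁ = (7.04×1.15) × 1.28 = 10.36 m³/s
d₂ = Q/(b₂ V₂) = 10.36/(11.21×0.74) = 1.249 m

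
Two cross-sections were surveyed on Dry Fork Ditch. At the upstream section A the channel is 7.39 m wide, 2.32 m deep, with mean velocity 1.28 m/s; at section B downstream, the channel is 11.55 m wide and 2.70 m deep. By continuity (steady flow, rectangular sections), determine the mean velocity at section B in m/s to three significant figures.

0.704 m/s

Q = A₁V₁ = (7.39×2.32) × 1.28 = 21.95 m³/s
A₂ = 11.55 × 2.70 = 31.19 m²
V₂ = Q/A₂ = 21.95/31.19 = 0.7037 m/s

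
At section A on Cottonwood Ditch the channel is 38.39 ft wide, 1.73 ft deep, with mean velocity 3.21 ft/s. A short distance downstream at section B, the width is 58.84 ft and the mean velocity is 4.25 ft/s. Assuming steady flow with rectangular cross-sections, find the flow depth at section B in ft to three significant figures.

0.853 ft

Q = A₁V₁ = (38.39×1.73) × 3.21 = 213.2 ft³/s
d₂ = Q/(b₂ V₂) = 213.2/(58.84×4.25) = 0.8525 ft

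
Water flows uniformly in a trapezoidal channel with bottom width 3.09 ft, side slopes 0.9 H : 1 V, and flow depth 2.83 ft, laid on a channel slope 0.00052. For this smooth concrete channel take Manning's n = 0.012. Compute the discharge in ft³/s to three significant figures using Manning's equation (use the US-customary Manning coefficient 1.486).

58.8 ft³/s

A = (b + z·y)·y = (3.09 + 0.9×2.83)×2.83 = 15.95 ft²
P = b + 2y√(1+z²) = 3.09 + 2×2.83×√(1+0.9²) = 10.70 ft
R = A/P = 15.95/10.70 = 1.490 ft
Q = (1.486/n)·A·R^(2/3)·S^(1/2) = (1.486/0.012) × 15.95 × 1.490^(2/3) × 0.00052^(1/2) = 58.77 ft³/s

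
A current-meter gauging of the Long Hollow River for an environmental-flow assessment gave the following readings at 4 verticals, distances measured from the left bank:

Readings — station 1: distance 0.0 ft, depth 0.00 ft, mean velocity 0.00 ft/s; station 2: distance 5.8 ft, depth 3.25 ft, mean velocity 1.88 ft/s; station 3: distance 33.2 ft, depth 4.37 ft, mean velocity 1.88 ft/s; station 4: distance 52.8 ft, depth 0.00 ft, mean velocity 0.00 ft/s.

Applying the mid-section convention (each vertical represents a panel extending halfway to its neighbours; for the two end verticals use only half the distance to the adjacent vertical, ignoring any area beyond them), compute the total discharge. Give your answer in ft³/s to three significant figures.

294 ft³/s

w_2 = (33.2 − 0.0)/2 = 16.6 ft; q_2 = 1.88 × 3.25 × 16.6 = 101.4 ft³/s
w_3 = (52.8 − 5.8)/2 = 23.5 ft; q_3 = 1.88 × 4.37 × 23.5 = 193.1 ft³/s
Stations 1, 4 contribute zero (depth or velocity is 0).
Q = Σ qᵢ = 294.5 ft³/s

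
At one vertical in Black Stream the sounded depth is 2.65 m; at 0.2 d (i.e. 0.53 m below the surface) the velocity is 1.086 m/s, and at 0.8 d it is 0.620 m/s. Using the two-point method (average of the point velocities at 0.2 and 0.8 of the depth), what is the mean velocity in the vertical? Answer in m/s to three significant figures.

v̄ = (1.086 + 0.620) / 2 = 0.8530 m/s

0.853 m/s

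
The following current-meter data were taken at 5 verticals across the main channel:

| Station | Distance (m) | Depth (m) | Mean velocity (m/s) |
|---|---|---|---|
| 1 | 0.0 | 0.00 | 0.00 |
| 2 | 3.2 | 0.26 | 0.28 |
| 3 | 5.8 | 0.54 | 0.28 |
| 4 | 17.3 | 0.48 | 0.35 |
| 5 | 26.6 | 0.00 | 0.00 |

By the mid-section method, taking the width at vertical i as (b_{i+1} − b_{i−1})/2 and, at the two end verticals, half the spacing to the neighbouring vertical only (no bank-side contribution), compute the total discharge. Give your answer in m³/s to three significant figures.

w_2 = (5.8 − 0.0)/2 = 2.9 m; q_2 = 0.28 × 0.26 × 2.9 = 0.2111 m³/s
w_3 = (17.3 − 3.2)/2 = 7.05 m; q_3 = 0.28 × 0.54 × 7.05 = 1.066 m³/s
w_4 = (26.6 − 5.8)/2 = 10.4 m; q_4 = 0.35 × 0.48 × 10.4 = 1.747 m³/s
Stations 1, 5 contribute zero (depth or velocity is 0).
Q = Σ qᵢ = 3.024 m³/s

3.02 m³/s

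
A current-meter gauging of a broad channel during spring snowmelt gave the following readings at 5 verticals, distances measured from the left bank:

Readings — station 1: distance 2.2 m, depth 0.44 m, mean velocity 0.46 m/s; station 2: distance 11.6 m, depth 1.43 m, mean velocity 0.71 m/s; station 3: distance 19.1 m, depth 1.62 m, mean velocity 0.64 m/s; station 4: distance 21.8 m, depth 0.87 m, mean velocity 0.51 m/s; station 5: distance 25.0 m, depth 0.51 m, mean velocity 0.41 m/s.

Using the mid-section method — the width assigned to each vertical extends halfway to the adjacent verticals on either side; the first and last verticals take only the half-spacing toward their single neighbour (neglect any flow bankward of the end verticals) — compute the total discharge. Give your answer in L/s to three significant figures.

w_1 = (11.6 − 2.2)/2 = 4.7 m; q_1 = 0.46 × 0.44 × 4.7 = 0.9513 m³/s
w_2 = (19.1 − 2.2)/2 = 8.45 m; q_2 = 0.71 × 1.43 × 8.45 = 8.579 m³/s
w_3 = (21.8 − 11.6)/2 = 5.1 m; q_3 = 0.64 × 1.62 × 5.1 = 5.288 m³/s
w_4 = (25.0 − 19.1)/2 = 2.95 m; q_4 = 0.51 × 0.87 × 2.95 = 1.309 m³/s
w_5 = (25.0 − 21.8)/2 = 1.6 m; q_5 = 0.41 × 0.51 × 1.6 = 0.3346 m³/s
Q = Σ qᵢ = 16.46 m³/s
= 16.46 × 1000 = 16460 L/s

16500 L/s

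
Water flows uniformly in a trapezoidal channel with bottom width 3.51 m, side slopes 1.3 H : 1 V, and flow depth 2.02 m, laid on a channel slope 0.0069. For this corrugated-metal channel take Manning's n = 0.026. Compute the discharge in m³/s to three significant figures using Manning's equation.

45.3 m³/s

A = (b + z·y)·y = (3.51 + 1.3×2.02)×2.02 = 12.39 m²
P = b + 2y√(1+z²) = 3.51 + 2×2.02×√(1+1.3²) = 10.14 m
R = A/P = 12.39/10.14 = 1.223 m
Q = (1/n)·A·R^(2/3)·S^(1/2) = (1/0.026) × 12.39 × 1.223^(2/3) × 0.0069^(1/2) = 45.28 m³/s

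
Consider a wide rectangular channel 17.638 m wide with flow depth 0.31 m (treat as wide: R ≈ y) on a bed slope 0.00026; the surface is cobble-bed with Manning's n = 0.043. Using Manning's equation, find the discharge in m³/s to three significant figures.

A = b·y = 17.638 × 0.31 = 5.468 m²
Wide channel: R ≈ y = 0.31 m
Q = (1/n)·A·R^(2/3)·S^(1/2) = (1/0.043) × 5.468 × 0.3100^(2/3) × 0.00026^(1/2) = 0.9392 m³/s

0.939 m³/s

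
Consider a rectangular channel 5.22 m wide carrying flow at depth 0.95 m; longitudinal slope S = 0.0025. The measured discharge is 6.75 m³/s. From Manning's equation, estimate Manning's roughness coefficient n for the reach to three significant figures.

A = b·y = 5.22 × 0.95 = 4.959 m²
P = b + 2y = 5.22 + 2×0.95 = 7.120 m
R = A/P = 4.959/7.120 = 0.6965 m
n = (1/Q)·A·R^(2/3)·S^(1/2) = (1/6.75) × 4.959 × 0.7857 × 0.05000 = 0.02886

0.0289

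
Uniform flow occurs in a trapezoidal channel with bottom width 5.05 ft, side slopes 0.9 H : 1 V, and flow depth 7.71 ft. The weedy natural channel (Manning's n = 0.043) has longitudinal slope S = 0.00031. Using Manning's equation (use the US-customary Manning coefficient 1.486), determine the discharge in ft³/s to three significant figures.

132 ft³/s

A = (b + z·y)·y = (5.05 + 0.9×7.71)×7.71 = 92.44 ft²
P = b + 2y√(1+z²) = 5.05 + 2×7.71×√(1+0.9²) = 25.80 ft
R = A/P = 92.44/25.80 = 3.583 ft
Q = (1.486/n)·A·R^(2/3)·S^(1/2) = (1.486/0.043) × 92.44 × 3.583^(2/3) × 0.00031^(1/2) = 131.7 ft³/s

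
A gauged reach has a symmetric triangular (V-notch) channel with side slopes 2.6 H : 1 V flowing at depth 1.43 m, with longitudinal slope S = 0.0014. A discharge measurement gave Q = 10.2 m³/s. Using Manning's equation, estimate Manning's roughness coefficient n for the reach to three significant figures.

0.0149

A = z·y² = 2.6×1.43² = 5.317 m²
P = 2y√(1+z²) = 2×1.43×√(1+2.6²) = 7.967 m
R = A/P = 5.317/7.967 = 0.6673 m
n = (1/Q)·A·R^(2/3)·S^(1/2) = (1/10.2) × 5.317 × 0.7637 × 0.03742 = 0.01489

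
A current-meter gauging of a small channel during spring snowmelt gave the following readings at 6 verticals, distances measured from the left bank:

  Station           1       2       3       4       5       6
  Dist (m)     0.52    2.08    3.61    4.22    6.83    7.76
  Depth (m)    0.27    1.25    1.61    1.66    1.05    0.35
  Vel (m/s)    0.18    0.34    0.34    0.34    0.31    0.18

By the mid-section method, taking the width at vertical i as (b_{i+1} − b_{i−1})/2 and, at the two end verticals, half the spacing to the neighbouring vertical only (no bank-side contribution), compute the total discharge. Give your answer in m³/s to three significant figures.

2.79 m³/s

w_1 = (2.08 − 0.52)/2 = 0.78 m; q_1 = 0.18 × 0.27 × 0.78 = 0.03791 m³/s
w_2 = (3.61 − 0.52)/2 = 1.545 m; q_2 = 0.34 × 1.25 × 1.545 = 0.6566 m³/s
w_3 = (4.22 − 2.08)/2 = 1.07 m; q_3 = 0.34 × 1.61 × 1.07 = 0.5857 m³/s
w_4 = (6.83 − 3.61)/2 = 1.61 m; q_4 = 0.34 × 1.66 × 1.61 = 0.9087 m³/s
w_5 = (7.76 − 4.22)/2 = 1.77 m; q_5 = 0.31 × 1.05 × 1.77 = 0.5761 m³/s
w_6 = (7.76 − 6.83)/2 = 0.465 m; q_6 = 0.18 × 0.35 × 0.465 = 0.02930 m³/s
Q = Σ qᵢ = 2.794 m³/s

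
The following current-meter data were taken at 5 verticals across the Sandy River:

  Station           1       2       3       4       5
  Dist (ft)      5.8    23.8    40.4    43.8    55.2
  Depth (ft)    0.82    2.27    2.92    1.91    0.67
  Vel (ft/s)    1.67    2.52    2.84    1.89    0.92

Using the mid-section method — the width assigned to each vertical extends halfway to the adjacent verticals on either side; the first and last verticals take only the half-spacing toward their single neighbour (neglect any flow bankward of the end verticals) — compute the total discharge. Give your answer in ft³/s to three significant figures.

224 ft³/s

w_1 = (23.8 − 5.8)/2 = 9 ft; q_1 = 1.67 × 0.82 × 9 = 12.32 ft³/s
w_2 = (40.4 − 5.8)/2 = 17.3 ft; q_2 = 2.52 × 2.27 × 17.3 = 98.96 ft³/s
w_3 = (43.8 − 23.8)/2 = 10 ft; q_3 = 2.84 × 2.92 × 10 = 82.93 ft³/s
w_4 = (55.2 − 40.4)/2 = 7.4 ft; q_4 = 1.89 × 1.91 × 7.4 = 26.71 ft³/s
w_5 = (55.2 − 43.8)/2 = 5.7 ft; q_5 = 0.92 × 0.67 × 5.7 = 3.513 ft³/s
Q = Σ qᵢ = 224.4 ft³/s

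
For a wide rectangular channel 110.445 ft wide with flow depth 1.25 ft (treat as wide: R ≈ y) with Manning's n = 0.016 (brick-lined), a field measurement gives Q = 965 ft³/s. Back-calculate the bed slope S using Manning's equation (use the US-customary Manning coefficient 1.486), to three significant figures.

A = b·y = 110.445 × 1.25 = 138.1 ft²
Wide channel: R ≈ y = 1.25 ft
S = (Q·n / (1.486·A·R^(2/3)))² = (965×0.016 / (1.486×138.1×1.160))² = 0.004207

0.00421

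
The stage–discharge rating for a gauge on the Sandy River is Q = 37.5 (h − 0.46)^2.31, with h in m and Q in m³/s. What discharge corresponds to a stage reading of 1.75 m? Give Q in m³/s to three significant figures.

67.5 m³/s

Q = 37.5 × (1.75 − 0.46)^2.31 = 37.5 × 1.29^2.31 = 67.53 m³/s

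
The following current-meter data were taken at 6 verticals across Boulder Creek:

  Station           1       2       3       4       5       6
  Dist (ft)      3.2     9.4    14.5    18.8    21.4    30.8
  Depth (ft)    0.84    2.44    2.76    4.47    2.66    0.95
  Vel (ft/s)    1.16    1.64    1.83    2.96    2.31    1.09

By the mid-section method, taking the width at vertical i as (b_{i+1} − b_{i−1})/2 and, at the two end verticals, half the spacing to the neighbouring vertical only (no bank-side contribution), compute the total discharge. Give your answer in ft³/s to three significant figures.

w_1 = (9.4 − 3.2)/2 = 3.1 ft; q_1 = 1.16 × 0.84 × 3.1 = 3.021 ft³/s
w_2 = (14.5 − 3.2)/2 = 5.65 ft; q_2 = 1.64 × 2.44 × 5.65 = 22.61 ft³/s
w_3 = (18.8 − 9.4)/2 = 4.7 ft; q_3 = 1.83 × 2.76 × 4.7 = 23.74 ft³/s
w_4 = (21.4 − 14.5)/2 = 3.45 ft; q_4 = 2.96 × 4.47 × 3.45 = 45.65 ft³/s
w_5 = (30.8 − 18.8)/2 = 6 ft; q_5 = 2.31 × 2.66 × 6 = 36.87 ft³/s
w_6 = (30.8 − 21.4)/2 = 4.7 ft; q_6 = 1.09 × 0.95 × 4.7 = 4.867 ft³/s
Q = Σ qᵢ = 136.8 ft³/s

137 ft³/s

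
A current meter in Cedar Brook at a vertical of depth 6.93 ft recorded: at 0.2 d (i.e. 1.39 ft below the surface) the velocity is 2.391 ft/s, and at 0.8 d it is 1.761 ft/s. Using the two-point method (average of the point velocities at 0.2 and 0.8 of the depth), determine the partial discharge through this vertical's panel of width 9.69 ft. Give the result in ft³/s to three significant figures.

v̄ = (2.391 + 1.761) / 2 = 2.076 ft/s
q = v̄ × d × w = 2.076 × 6.93 × 9.69 = 139.4 ft³/s

139 ft³/s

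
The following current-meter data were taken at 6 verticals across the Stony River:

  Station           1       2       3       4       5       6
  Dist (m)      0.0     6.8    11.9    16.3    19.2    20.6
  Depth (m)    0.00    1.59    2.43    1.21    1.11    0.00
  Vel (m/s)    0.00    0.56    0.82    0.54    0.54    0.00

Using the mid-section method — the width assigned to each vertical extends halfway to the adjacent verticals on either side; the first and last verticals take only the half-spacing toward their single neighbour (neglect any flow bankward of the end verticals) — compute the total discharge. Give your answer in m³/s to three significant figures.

18.4 m³/s

w_2 = (11.9 − 0.0)/2 = 5.95 m; q_2 = 0.56 × 1.59 × 5.95 = 5.298 m³/s
w_3 = (16.3 − 6.8)/2 = 4.75 m; q_3 = 0.82 × 2.43 × 4.75 = 9.465 m³/s
w_4 = (19.2 − 11.9)/2 = 3.65 m; q_4 = 0.54 × 1.21 × 3.65 = 2.385 m³/s
w_5 = (20.6 − 16.3)/2 = 2.15 m; q_5 = 0.54 × 1.11 × 2.15 = 1.289 m³/s
Stations 1, 6 contribute zero (depth or velocity is 0).
Q = Σ qᵢ = 18.44 m³/s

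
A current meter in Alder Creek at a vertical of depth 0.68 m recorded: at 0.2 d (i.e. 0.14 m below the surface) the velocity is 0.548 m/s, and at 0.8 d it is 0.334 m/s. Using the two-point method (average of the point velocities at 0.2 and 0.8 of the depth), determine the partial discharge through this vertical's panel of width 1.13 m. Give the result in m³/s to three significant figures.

v̄ = (0.548 + 0.334) / 2 = 0.4410 m/s
q = v̄ × d × w = 0.4410 × 0.68 × 1.13 = 0.3389 m³/s

0.339 m³/s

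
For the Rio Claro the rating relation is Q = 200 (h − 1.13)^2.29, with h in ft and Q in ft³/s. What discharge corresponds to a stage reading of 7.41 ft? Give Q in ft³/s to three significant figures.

Q = 200 × (7.41 − 1.13)^2.29 = 200 × 6.28^2.29 = 13440 ft³/s

13400 ft³/s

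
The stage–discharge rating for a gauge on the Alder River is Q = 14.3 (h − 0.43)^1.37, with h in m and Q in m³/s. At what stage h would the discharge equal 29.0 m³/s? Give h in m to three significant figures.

2.11 m

h − h₀ = (Q/C)^(1/b) = (29.0/14.3)^(1/1.37) = 1.675 m
h = 0.43 + 1.675 = 2.105 m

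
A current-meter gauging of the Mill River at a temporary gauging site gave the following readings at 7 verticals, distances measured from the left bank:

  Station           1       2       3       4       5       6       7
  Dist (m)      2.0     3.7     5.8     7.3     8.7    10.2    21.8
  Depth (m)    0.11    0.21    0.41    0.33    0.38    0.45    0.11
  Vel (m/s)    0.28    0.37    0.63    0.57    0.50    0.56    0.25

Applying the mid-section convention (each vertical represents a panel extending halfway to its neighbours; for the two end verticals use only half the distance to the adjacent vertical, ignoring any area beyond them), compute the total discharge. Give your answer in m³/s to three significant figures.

3.00 m³/s

w_1 = (3.7 − 2.0)/2 = 0.85 m; q_1 = 0.28 × 0.11 × 0.85 = 0.02618 m³/s
w_2 = (5.8 − 2.0)/2 = 1.9 m; q_2 = 0.37 × 0.21 × 1.9 = 0.1476 m³/s
w_3 = (7.3 − 3.7)/2 = 1.8 m; q_3 = 0.63 × 0.41 × 1.8 = 0.4649 m³/s
w_4 = (8.7 − 5.8)/2 = 1.45 m; q_4 = 0.57 × 0.33 × 1.45 = 0.2727 m³/s
w_5 = (10.2 − 7.3)/2 = 1.45 m; q_5 = 0.50 × 0.38 × 1.45 = 0.2755 m³/s
w_6 = (21.8 − 8.7)/2 = 6.55 m; q_6 = 0.56 × 0.45 × 6.55 = 1.651 m³/s
w_7 = (21.8 − 10.2)/2 = 5.8 m; q_7 = 0.25 × 0.11 × 5.8 = 0.1595 m³/s
Q = Σ qᵢ = 2.997 m³/s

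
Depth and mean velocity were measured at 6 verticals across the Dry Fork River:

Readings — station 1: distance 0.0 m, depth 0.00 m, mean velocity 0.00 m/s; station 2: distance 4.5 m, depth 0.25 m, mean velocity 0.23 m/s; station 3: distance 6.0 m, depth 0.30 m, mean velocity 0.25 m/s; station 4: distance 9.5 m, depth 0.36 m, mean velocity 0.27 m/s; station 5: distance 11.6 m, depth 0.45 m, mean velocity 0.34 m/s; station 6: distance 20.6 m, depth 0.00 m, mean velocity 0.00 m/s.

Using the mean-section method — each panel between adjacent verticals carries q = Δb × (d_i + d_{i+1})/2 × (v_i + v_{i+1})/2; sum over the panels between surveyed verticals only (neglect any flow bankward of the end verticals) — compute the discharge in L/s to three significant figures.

Panel 1-2: Δb = 4.5 m, d̄ = (0.00+0.25)/2 = 0.125, v̄ = (0.00+0.23)/2 = 0.115 → q = 4.5×0.125×0.115 = 0.06469 m³/s
Panel 2-3: Δb = 1.5 m, d̄ = (0.25+0.30)/2 = 0.275, v̄ = (0.23+0.25)/2 = 0.24 → q = 1.5×0.275×0.24 = 0.09900 m³/s
Panel 3-4: Δb = 3.5 m, d̄ = (0.30+0.36)/2 = 0.33, v̄ = (0.25+0.27)/2 = 0.26 → q = 3.5×0.33×0.26 = 0.3003 m³/s
Panel 4-5: Δb = 2.1 m, d̄ = (0.36+0.45)/2 = 0.405, v̄ = (0.27+0.34)/2 = 0.305 → q = 2.1×0.405×0.305 = 0.2594 m³/s
Panel 5-6: Δb = 9 m, d̄ = (0.45+0.00)/2 = 0.225, v̄ = (0.34+0.00)/2 = 0.17 → q = 9×0.225×0.17 = 0.3443 m³/s
Q = Σ q = 1.068 m³/s
= 1.068 × 1000 = 1068 L/s

1070 L/s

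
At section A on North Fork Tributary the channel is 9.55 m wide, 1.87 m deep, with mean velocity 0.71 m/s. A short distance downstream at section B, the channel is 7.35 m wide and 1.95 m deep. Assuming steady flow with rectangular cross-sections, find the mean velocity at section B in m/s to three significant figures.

Q = A₁V₁ = (9.55×1.87) × 0.71 = 12.68 m³/s
A₂ = 7.35 × 1.95 = 14.33 m²
V₂ = Q/A₂ = 12.68/14.33 = 0.8847 m/s

0.885 m/s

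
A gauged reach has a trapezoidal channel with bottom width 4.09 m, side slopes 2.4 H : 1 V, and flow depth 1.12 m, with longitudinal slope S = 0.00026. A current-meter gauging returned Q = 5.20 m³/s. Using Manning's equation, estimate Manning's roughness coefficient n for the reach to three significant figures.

0.0197

A = (b + z·y)·y = (4.09 + 2.4×1.12)×1.12 = 7.591 m²
P = b + 2y√(1+z²) = 4.09 + 2×1.12×√(1+2.4²) = 9.914 m
R = A/P = 7.591/9.914 = 0.7657 m
n = (1/Q)·A·R^(2/3)·S^(1/2) = (1/5.20) × 7.591 × 0.8370 × 0.01612 = 0.01970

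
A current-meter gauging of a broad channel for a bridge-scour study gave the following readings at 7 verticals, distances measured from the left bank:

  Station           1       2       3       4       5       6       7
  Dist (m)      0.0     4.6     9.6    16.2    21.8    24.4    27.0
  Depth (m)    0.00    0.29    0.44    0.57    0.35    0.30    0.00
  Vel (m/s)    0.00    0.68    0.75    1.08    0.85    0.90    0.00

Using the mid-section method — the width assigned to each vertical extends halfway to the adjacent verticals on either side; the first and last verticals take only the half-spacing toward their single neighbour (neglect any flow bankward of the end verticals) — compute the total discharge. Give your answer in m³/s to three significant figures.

w_2 = (9.6 − 0.0)/2 = 4.8 m; q_2 = 0.68 × 0.29 × 4.8 = 0.9466 m³/s
w_3 = (16.2 − 4.6)/2 = 5.8 m; q_3 = 0.75 × 0.44 × 5.8 = 1.914 m³/s
w_4 = (21.8 − 9.6)/2 = 6.1 m; q_4 = 1.08 × 0.57 × 6.1 = 3.755 m³/s
w_5 = (24.4 − 16.2)/2 = 4.1 m; q_5 = 0.85 × 0.35 × 4.1 = 1.220 m³/s
w_6 = (27.0 − 21.8)/2 = 2.6 m; q_6 = 0.90 × 0.30 × 2.6 = 0.7020 m³/s
Stations 1, 7 contribute zero (depth or velocity is 0).
Q = Σ qᵢ = 8.537 m³/s

8.54 m³/s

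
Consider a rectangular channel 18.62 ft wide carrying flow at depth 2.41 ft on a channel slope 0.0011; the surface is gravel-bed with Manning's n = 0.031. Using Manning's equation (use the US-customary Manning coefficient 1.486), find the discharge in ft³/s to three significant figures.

110 ft³/s

A = b·y = 18.62 × 2.41 = 44.87 ft²
P = b + 2y = 18.62 + 2×2.41 = 23.44 ft
R = A/P = 44.87/23.44 = 1.914 ft
Q = (1.486/n)·A·R^(2/3)·S^(1/2) = (1.486/0.031) × 44.87 × 1.914^(2/3) × 0.0011^(1/2) = 110.0 ft³/s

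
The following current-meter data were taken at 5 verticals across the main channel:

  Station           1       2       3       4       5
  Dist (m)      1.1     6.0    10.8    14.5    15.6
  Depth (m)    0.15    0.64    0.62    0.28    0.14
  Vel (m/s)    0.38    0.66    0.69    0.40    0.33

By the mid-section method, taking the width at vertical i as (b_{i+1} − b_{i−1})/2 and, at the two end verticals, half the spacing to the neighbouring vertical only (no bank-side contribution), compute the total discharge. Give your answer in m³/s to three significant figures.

w_1 = (6.0 − 1.1)/2 = 2.45 m; q_1 = 0.38 × 0.15 × 2.45 = 0.1397 m³/s
w_2 = (10.8 − 1.1)/2 = 4.85 m; q_2 = 0.66 × 0.64 × 4.85 = 2.049 m³/s
w_3 = (14.5 − 6.0)/2 = 4.25 m; q_3 = 0.69 × 0.62 × 4.25 = 1.818 m³/s
w_4 = (15.6 − 10.8)/2 = 2.4 m; q_4 = 0.40 × 0.28 × 2.4 = 0.2688 m³/s
w_5 = (15.6 − 14.5)/2 = 0.55 m; q_5 = 0.33 × 0.14 × 0.55 = 0.02541 m³/s
Q = Σ qᵢ = 4.301 m³/s

4.30 m³/s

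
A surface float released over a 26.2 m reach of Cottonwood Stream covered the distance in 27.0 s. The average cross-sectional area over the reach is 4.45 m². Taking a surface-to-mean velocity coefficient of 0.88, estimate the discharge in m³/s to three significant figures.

3.80 m³/s

v_surface = L / t̄ = 26.2 / 27 = 0.9704 m/s
v_mean = 0.88 × 0.9704 = 0.8539 m/s
Q = A × v_mean = 4.45 × 0.8539 = 3.800 m³/s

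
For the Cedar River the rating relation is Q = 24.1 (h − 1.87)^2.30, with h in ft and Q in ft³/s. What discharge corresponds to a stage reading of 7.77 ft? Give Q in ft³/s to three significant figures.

Q = 24.1 × (7.77 − 1.87)^2.30 = 24.1 × 5.9^2.30 = 1429 ft³/s

1430 ft³/s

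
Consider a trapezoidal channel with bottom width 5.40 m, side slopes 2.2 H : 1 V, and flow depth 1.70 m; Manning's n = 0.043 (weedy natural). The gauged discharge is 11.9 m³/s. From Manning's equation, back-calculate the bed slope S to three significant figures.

0.000909

A = (b + z·y)·y = (5.40 + 2.2×1.70)×1.70 = 15.54 m²
P = b + 2y√(1+z²) = 5.40 + 2×1.70×√(1+2.2²) = 13.62 m
R = A/P = 15.54/13.62 = 1.141 m
S = (Q·n / (1·A·R^(2/3)))² = (11.9×0.043 / (1×15.54×1.092))² = 0.0009095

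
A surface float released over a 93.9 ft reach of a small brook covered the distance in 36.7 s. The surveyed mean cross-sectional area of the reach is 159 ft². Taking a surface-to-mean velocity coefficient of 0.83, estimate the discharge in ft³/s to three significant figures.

338 ft³/s

v_surface = L / t̄ = 93.9 / 36.7 = 2.559 ft/s
v_mean = 0.83 × 2.559 = 2.124 ft/s
Q = A × v_mean = 159 × 2.124 = 337.7 ft³/s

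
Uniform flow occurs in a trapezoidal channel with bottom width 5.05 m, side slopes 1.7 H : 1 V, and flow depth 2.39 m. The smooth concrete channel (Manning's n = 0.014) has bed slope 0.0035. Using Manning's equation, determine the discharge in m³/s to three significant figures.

A = (b + z·y)·y = (5.05 + 1.7×2.39)×2.39 = 21.78 m²
P = b + 2y√(1+z²) = 5.05 + 2×2.39×√(1+1.7²) = 14.48 m
R = A/P = 21.78/14.48 = 1.504 m
Q = (1/n)·A·R^(2/3)·S^(1/2) = (1/0.014) × 21.78 × 1.504^(2/3) × 0.0035^(1/2) = 120.8 m³/s

121 m³/s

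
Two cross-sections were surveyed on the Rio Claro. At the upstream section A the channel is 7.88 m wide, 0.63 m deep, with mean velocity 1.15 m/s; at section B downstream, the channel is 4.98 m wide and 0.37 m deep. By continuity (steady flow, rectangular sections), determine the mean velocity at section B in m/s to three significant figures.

Q = A₁V₁ = (7.88×0.63) × 1.15 = 5.709 m³/s
A₂ = 4.98 × 0.37 = 1.843 m²
V₂ = Q/A₂ = 5.709/1.843 = 3.098 m/s

3.10 m/s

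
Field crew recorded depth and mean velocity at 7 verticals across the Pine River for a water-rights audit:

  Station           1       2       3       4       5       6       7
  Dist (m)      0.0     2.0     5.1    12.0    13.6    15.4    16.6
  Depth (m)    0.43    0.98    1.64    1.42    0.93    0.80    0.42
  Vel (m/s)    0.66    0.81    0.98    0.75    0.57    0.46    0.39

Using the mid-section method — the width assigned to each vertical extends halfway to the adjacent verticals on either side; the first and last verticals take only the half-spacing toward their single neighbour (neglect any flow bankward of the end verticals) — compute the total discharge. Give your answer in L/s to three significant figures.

w_1 = (2.0 − 0.0)/2 = 1 m; q_1 = 0.66 × 0.43 × 1 = 0.2838 m³/s
w_2 = (5.1 − 0.0)/2 = 2.55 m; q_2 = 0.81 × 0.98 × 2.55 = 2.024 m³/s
w_3 = (12.0 − 2.0)/2 = 5 m; q_3 = 0.98 × 1.64 × 5 = 8.036 m³/s
w_4 = (13.6 − 5.1)/2 = 4.25 m; q_4 = 0.75 × 1.42 × 4.25 = 4.526 m³/s
w_5 = (15.4 − 12.0)/2 = 1.7 m; q_5 = 0.57 × 0.93 × 1.7 = 0.9012 m³/s
w_6 = (16.6 − 13.6)/2 = 1.5 m; q_6 = 0.46 × 0.80 × 1.5 = 0.5520 m³/s
w_7 = (16.6 − 15.4)/2 = 0.6 m; q_7 = 0.39 × 0.42 × 0.6 = 0.09828 m³/s
Q = Σ qᵢ = 16.42 m³/s
= 16.42 × 1000 = 16420 L/s

16400 L/s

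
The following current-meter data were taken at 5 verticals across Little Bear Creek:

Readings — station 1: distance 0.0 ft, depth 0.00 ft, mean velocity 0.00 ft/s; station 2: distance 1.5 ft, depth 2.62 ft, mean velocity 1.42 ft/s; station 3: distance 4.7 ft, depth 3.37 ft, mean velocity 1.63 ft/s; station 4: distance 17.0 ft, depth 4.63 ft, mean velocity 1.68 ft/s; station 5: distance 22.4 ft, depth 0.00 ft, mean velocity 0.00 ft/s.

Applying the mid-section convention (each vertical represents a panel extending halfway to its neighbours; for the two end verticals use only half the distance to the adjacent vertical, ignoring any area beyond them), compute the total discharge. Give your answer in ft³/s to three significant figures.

120 ft³/s

w_2 = (4.7 − 0.0)/2 = 2.35 ft; q_2 = 1.42 × 2.62 × 2.35 = 8.743 ft³/s
w_3 = (17.0 − 1.5)/2 = 7.75 ft; q_3 = 1.63 × 3.37 × 7.75 = 42.57 ft³/s
w_4 = (22.4 − 4.7)/2 = 8.85 ft; q_4 = 1.68 × 4.63 × 8.85 = 68.84 ft³/s
Stations 1, 5 contribute zero (depth or velocity is 0).
Q = Σ qᵢ = 120.2 ft³/s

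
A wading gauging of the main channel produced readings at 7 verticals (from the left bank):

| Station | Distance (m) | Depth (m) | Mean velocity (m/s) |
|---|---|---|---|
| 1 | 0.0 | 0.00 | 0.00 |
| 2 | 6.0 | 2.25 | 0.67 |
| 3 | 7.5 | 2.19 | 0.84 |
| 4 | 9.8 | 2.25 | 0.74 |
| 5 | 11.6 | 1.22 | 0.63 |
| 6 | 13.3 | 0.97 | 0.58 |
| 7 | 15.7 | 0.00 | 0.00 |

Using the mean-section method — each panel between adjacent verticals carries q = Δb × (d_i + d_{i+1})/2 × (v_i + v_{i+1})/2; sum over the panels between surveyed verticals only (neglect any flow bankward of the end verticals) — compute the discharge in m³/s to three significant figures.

Panel 1-2: Δb = 6 m, d̄ = (0.00+2.25)/2 = 1.125, v̄ = (0.00+0.67)/2 = 0.335 → q = 6×1.125×0.335 = 2.261 m³/s
Panel 2-3: Δb = 1.5 m, d̄ = (2.25+2.19)/2 = 2.22, v̄ = (0.67+0.84)/2 = 0.755 → q = 1.5×2.22×0.755 = 2.514 m³/s
Panel 3-4: Δb = 2.3 m, d̄ = (2.19+2.25)/2 = 2.22, v̄ = (0.84+0.74)/2 = 0.79 → q = 2.3×2.22×0.79 = 4.034 m³/s
Panel 4-5: Δb = 1.8 m, d̄ = (2.25+1.22)/2 = 1.735, v̄ = (0.74+0.63)/2 = 0.685 → q = 1.8×1.735×0.685 = 2.139 m³/s
Panel 5-6: Δb = 1.7 m, d̄ = (1.22+0.97)/2 = 1.095, v̄ = (0.63+0.58)/2 = 0.605 → q = 1.7×1.095×0.605 = 1.126 m³/s
Panel 6-7: Δb = 2.4 m, d̄ = (0.97+0.00)/2 = 0.485, v̄ = (0.58+0.00)/2 = 0.29 → q = 2.4×0.485×0.29 = 0.3376 m³/s
Q = Σ q = 12.41 m³/s

12.4 m³/s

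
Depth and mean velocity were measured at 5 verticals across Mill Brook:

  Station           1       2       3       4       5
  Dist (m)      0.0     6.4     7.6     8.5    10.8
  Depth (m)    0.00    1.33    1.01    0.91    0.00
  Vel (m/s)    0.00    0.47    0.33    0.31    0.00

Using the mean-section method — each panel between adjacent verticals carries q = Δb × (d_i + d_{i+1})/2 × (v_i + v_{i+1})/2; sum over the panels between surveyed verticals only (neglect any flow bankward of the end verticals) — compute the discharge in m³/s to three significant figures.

2.00 m³/s

Panel 1-2: Δb = 6.4 m, d̄ = (0.00+1.33)/2 = 0.665, v̄ = (0.00+0.47)/2 = 0.235 → q = 6.4×0.665×0.235 = 1.000 m³/s
Panel 2-3: Δb = 1.2 m, d̄ = (1.33+1.01)/2 = 1.17, v̄ = (0.47+0.33)/2 = 0.4 → q = 1.2×1.17×0.4 = 0.5616 m³/s
Panel 3-4: Δb = 0.9 m, d̄ = (1.01+0.91)/2 = 0.96, v̄ = (0.33+0.31)/2 = 0.32 → q = 0.9×0.96×0.32 = 0.2765 m³/s
Panel 4-5: Δb = 2.3 m, d̄ = (0.91+0.00)/2 = 0.455, v̄ = (0.31+0.00)/2 = 0.155 → q = 2.3×0.455×0.155 = 0.1622 m³/s
Q = Σ q = 2.000 m³/s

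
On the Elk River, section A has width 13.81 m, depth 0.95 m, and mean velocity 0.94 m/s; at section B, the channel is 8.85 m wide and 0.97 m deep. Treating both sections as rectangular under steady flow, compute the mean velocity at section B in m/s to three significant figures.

1.44 m/s

Q = A₁V₁ = (13.81×0.95) × 0.94 = 12.33 m³/s
A₂ = 8.85 × 0.97 = 8.585 m²
V₂ = Q/A₂ = 12.33/8.585 = 1.437 m/s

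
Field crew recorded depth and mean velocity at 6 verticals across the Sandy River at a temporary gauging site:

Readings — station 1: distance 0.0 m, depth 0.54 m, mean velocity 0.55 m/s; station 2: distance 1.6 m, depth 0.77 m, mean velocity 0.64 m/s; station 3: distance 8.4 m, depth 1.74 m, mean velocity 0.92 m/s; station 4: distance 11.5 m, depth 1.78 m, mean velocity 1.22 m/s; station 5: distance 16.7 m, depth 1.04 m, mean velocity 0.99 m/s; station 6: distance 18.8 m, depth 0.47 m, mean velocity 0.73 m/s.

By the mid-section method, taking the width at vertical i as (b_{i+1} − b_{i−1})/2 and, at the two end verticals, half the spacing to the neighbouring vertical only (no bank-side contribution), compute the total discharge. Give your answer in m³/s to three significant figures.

w_1 = (1.6 − 0.0)/2 = 0.8 m; q_1 = 0.55 × 0.54 × 0.8 = 0.2376 m³/s
w_2 = (8.4 − 0.0)/2 = 4.2 m; q_2 = 0.64 × 0.77 × 4.2 = 2.070 m³/s
w_3 = (11.5 − 1.6)/2 = 4.95 m; q_3 = 0.92 × 1.74 × 4.95 = 7.924 m³/s
w_4 = (16.7 − 8.4)/2 = 4.15 m; q_4 = 1.22 × 1.78 × 4.15 = 9.012 m³/s
w_5 = (18.8 − 11.5)/2 = 3.65 m; q_5 = 0.99 × 1.04 × 3.65 = 3.758 m³/s
w_6 = (18.8 − 16.7)/2 = 1.05 m; q_6 = 0.73 × 0.47 × 1.05 = 0.3603 m³/s
Q = Σ qᵢ = 23.36 m³/s

23.4 m³/s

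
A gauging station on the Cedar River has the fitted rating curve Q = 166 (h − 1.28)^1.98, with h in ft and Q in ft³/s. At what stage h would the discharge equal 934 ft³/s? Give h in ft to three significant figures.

h − h₀ = (Q/C)^(1/b) = (934/166)^(1/1.98) = 2.393 ft
h = 1.28 + 2.393 = 3.673 ft

3.67 ft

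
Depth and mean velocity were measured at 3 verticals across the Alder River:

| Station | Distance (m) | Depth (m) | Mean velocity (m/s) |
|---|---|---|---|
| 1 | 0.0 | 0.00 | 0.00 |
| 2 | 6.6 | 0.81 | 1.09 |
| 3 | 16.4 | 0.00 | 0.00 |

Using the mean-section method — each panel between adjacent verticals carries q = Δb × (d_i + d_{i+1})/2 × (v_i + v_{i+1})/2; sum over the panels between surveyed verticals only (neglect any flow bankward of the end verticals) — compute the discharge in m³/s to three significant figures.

Panel 1-2: Δb = 6.6 m, d̄ = (0.00+0.81)/2 = 0.405, v̄ = (0.00+1.09)/2 = 0.545 → q = 6.6×0.405×0.545 = 1.457 m³/s
Panel 2-3: Δb = 9.8 m, d̄ = (0.81+0.00)/2 = 0.405, v̄ = (1.09+0.00)/2 = 0.545 → q = 9.8×0.405×0.545 = 2.163 m³/s
Q = Σ q = 3.620 m³/s

3.62 m³/s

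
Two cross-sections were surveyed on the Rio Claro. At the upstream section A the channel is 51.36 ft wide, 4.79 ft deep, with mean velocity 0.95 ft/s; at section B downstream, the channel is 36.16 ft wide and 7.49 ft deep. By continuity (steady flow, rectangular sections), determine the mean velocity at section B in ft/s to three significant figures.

0.863 ft/s

Q = A₁V₁ = (51.36×4.79) × 0.95 = 233.7 ft³/s
A₂ = 36.16 × 7.49 = 270.8 ft²
V₂ = Q/A₂ = 233.7/270.8 = 0.8629 ft/s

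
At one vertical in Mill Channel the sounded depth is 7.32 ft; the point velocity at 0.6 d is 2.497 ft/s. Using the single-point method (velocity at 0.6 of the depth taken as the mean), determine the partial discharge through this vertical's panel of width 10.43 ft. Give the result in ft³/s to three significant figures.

v̄ = v₀.₆ = 2.497 ft/s
q = v̄ × d × w = 2.497 × 7.32 × 10.43 = 190.6 ft³/s

191 ft³/s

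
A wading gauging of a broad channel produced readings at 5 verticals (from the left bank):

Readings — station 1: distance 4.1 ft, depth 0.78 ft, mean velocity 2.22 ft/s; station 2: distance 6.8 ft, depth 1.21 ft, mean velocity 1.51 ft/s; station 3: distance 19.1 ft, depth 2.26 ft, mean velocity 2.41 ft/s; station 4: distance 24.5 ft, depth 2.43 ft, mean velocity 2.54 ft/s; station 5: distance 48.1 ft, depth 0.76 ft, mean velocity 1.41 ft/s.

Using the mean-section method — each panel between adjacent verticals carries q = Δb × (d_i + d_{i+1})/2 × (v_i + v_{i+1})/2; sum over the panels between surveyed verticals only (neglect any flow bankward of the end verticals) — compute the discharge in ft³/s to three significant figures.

153 ft³/s

Panel 1-2: Δb = 2.7 ft, d̄ = (0.78+1.21)/2 = 0.995, v̄ = (2.22+1.51)/2 = 1.865 → q = 2.7×0.995×1.865 = 5.010 ft³/s
Panel 2-3: Δb = 12.3 ft, d̄ = (1.21+2.26)/2 = 1.735, v̄ = (1.51+2.41)/2 = 1.96 → q = 12.3×1.735×1.96 = 41.83 ft³/s
Panel 3-4: Δb = 5.4 ft, d̄ = (2.26+2.43)/2 = 2.345, v̄ = (2.41+2.54)/2 = 2.475 → q = 5.4×2.345×2.475 = 31.34 ft³/s
Panel 4-5: Δb = 23.6 ft, d̄ = (2.43+0.76)/2 = 1.595, v̄ = (2.54+1.41)/2 = 1.975 → q = 23.6×1.595×1.975 = 74.34 ft³/s
Q = Σ q = 152.5 ft³/s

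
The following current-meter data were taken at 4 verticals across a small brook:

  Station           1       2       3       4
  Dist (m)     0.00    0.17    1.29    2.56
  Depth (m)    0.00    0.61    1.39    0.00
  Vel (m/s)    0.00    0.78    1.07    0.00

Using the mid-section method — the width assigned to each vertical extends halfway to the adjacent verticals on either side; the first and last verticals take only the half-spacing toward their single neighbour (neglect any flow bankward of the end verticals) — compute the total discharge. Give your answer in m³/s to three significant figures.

2.08 m³/s

w_2 = (1.29 − 0.00)/2 = 0.645 m; q_2 = 0.78 × 0.61 × 0.645 = 0.3069 m³/s
w_3 = (2.56 − 0.17)/2 = 1.195 m; q_3 = 1.07 × 1.39 × 1.195 = 1.777 m³/s
Stations 1, 4 contribute zero (depth or velocity is 0).
Q = Σ qᵢ = 2.084 m³/s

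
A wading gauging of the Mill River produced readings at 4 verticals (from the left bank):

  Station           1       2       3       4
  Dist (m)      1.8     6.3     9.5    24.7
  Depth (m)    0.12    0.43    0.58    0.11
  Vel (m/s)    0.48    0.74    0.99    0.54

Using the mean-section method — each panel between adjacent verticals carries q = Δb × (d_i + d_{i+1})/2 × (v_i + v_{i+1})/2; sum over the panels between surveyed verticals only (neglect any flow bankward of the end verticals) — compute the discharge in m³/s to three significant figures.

Panel 1-2: Δb = 4.5 m, d̄ = (0.12+0.43)/2 = 0.275, v̄ = (0.48+0.74)/2 = 0.61 → q = 4.5×0.275×0.61 = 0.7549 m³/s
Panel 2-3: Δb = 3.2 m, d̄ = (0.43+0.58)/2 = 0.505, v̄ = (0.74+0.99)/2 = 0.865 → q = 3.2×0.505×0.865 = 1.398 m³/s
Panel 3-4: Δb = 15.2 m, d̄ = (0.58+0.11)/2 = 0.345, v̄ = (0.99+0.54)/2 = 0.765 → q = 15.2×0.345×0.765 = 4.012 m³/s
Q = Σ q = 6.164 m³/s

6.16 m³/s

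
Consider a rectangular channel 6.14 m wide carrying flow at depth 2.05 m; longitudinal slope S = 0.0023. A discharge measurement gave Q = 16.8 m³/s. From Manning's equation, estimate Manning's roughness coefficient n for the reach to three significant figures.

0.0412

A = b·y = 6.14 × 2.05 = 12.59 m²
P = b + 2y = 6.14 + 2×2.05 = 10.24 m
R = A/P = 12.59/10.24 = 1.229 m
n = (1/Q)·A·R^(2/3)·S^(1/2) = (1/16.8) × 12.59 × 1.147 × 0.04796 = 0.04123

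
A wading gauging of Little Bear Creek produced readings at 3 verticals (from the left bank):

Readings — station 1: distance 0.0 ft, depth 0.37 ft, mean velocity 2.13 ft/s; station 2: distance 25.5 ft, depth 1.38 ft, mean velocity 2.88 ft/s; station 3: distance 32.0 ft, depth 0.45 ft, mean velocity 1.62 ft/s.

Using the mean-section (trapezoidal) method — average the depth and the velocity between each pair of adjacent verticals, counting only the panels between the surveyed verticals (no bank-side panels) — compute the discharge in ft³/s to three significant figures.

Panel 1-2: Δb = 25.5 ft, d̄ = (0.37+1.38)/2 = 0.875, v̄ = (2.13+2.88)/2 = 2.505 → q = 25.5×0.875×2.505 = 55.89 ft³/s
Panel 2-3: Δb = 6.5 ft, d̄ = (1.38+0.45)/2 = 0.915, v̄ = (2.88+1.62)/2 = 2.25 → q = 6.5×0.915×2.25 = 13.38 ft³/s
Q = Σ q = 69.27 ft³/s

69.3 ft³/s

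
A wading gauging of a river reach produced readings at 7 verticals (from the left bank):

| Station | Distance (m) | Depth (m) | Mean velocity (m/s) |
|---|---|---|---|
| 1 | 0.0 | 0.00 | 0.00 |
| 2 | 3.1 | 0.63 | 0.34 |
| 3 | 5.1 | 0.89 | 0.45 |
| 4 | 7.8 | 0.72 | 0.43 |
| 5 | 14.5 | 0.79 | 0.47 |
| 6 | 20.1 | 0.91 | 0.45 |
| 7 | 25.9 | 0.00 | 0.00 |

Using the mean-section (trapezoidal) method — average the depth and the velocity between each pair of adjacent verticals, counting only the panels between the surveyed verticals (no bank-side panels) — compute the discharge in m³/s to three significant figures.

6.78 m³/s

Panel 1-2: Δb = 3.1 m, d̄ = (0.00+0.63)/2 = 0.315, v̄ = (0.00+0.34)/2 = 0.17 → q = 3.1×0.315×0.17 = 0.1660 m³/s
Panel 2-3: Δb = 2 m, d̄ = (0.63+0.89)/2 = 0.76, v̄ = (0.34+0.45)/2 = 0.395 → q = 2×0.76×0.395 = 0.6004 m³/s
Panel 3-4: Δb = 2.7 m, d̄ = (0.89+0.72)/2 = 0.805, v̄ = (0.45+0.43)/2 = 0.44 → q = 2.7×0.805×0.44 = 0.9563 m³/s
Panel 4-5: Δb = 6.7 m, d̄ = (0.72+0.79)/2 = 0.755, v̄ = (0.43+0.47)/2 = 0.45 → q = 6.7×0.755×0.45 = 2.276 m³/s
Panel 5-6: Δb = 5.6 m, d̄ = (0.79+0.91)/2 = 0.85, v̄ = (0.47+0.45)/2 = 0.46 → q = 5.6×0.85×0.46 = 2.190 m³/s
Panel 6-7: Δb = 5.8 m, d̄ = (0.91+0.00)/2 = 0.455, v̄ = (0.45+0.00)/2 = 0.225 → q = 5.8×0.455×0.225 = 0.5938 m³/s
Q = Σ q = 6.782 m³/s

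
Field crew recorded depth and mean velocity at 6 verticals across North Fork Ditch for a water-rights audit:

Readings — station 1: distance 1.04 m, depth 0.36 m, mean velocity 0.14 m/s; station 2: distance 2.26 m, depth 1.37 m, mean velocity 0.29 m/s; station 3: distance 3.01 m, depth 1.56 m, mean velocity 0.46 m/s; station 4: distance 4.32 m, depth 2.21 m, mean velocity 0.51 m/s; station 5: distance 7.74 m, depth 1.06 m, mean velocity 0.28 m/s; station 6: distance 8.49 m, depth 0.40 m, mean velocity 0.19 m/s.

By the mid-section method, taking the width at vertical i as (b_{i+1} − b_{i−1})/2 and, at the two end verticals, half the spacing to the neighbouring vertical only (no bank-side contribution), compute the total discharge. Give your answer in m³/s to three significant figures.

w_1 = (2.26 − 1.04)/2 = 0.61 m; q_1 = 0.14 × 0.36 × 0.61 = 0.03074 m³/s
w_2 = (3.01 − 1.04)/2 = 0.985 m; q_2 = 0.29 × 1.37 × 0.985 = 0.3913 m³/s
w_3 = (4.32 − 2.26)/2 = 1.03 m; q_3 = 0.46 × 1.56 × 1.03 = 0.7391 m³/s
w_4 = (7.74 − 3.01)/2 = 2.365 m; q_4 = 0.51 × 2.21 × 2.365 = 2.666 m³/s
w_5 = (8.49 − 4.32)/2 = 2.085 m; q_5 = 0.28 × 1.06 × 2.085 = 0.6188 m³/s
w_6 = (8.49 − 7.74)/2 = 0.375 m; q_6 = 0.19 × 0.40 × 0.375 = 0.02850 m³/s
Q = Σ qᵢ = 4.474 m³/s

4.47 m³/s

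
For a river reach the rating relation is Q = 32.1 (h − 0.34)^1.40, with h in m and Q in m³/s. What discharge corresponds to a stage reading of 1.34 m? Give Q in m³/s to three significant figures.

32.1 m³/s

Q = 32.1 × (1.34 − 0.34)^1.40 = 32.1 × 1^1.40 = 32.10 m³/s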